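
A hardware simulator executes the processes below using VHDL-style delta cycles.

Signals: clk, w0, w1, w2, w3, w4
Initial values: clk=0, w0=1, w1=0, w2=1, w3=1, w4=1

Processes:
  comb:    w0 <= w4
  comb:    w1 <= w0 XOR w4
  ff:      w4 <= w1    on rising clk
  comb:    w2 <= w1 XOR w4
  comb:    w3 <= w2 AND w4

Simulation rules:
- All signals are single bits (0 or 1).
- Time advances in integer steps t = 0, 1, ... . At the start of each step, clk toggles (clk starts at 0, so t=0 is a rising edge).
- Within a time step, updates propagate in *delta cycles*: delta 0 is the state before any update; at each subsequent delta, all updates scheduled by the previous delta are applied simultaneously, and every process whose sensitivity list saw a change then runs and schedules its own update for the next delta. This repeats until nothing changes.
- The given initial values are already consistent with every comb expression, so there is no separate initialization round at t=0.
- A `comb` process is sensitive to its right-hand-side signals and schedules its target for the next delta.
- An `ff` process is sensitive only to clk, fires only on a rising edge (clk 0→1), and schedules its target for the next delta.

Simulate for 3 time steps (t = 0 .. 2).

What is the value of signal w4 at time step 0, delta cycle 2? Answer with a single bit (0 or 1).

0

t=0 Δ0: w3=1 w0=1 w1=0 clk=0 w2=1 w4=1
  Δ1: clk:0→1
  Δ2: w4:1→0
  Δ3: w3:1→0, w0:1→0, w1:0→1, w2:1→0
  Δ4: w1:1→0, w2:0→1
  Δ5: w2:1→0
  (5Δ to stable)
t=1 Δ0: w3=0 w0=0 w1=0 clk=1 w2=0 w4=0
  Δ1: clk:1→0
  (1Δ to stable)
t=2 Δ0: w3=0 w0=0 w1=0 clk=0 w2=0 w4=0
  Δ1: clk:0→1
  (1Δ to stable)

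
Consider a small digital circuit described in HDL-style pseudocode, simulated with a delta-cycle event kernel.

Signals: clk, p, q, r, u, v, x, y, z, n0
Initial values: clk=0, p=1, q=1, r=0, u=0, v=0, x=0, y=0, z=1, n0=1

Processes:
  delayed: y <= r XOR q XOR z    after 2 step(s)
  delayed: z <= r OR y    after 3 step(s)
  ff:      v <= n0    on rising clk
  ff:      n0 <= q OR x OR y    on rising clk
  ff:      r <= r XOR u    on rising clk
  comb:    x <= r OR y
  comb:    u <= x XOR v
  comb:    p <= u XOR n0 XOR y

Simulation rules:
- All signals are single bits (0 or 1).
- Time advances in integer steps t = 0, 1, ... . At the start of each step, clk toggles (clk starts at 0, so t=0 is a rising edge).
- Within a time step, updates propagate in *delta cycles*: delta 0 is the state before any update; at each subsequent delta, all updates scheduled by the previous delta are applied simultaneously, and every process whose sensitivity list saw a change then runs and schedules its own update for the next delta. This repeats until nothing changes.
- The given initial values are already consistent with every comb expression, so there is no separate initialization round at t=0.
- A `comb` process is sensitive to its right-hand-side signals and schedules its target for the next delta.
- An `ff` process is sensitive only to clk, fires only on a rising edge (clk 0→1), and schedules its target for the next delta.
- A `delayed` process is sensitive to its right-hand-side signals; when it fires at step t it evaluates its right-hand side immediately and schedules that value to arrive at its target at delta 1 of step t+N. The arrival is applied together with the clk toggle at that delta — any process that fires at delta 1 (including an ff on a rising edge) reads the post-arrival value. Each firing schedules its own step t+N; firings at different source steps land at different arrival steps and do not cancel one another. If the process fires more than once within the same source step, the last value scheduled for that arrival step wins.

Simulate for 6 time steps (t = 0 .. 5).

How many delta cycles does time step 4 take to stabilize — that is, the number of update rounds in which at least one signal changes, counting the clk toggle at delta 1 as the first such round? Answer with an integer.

2

t=0 Δ0: u=0 n0=1 q=1 p=1 r=0 y=0 x=0 clk=0 z=1 v=0
  Δ1: clk:0→1
  Δ2: v:0→1
  Δ3: u:0→1
  Δ4: p:1→0
  (4Δ to stable)
t=1 Δ0: u=1 n0=1 q=1 p=0 r=0 y=0 x=0 clk=1 z=1 v=1
  Δ1: clk:1→0
  (1Δ to stable)
t=2 Δ0: u=1 n0=1 q=1 p=0 r=0 y=0 x=0 clk=0 z=1 v=1
  Δ1: clk:0→1
  Δ2: r:0→1
  Δ3: x:0→1
  Δ4: u:1→0
  Δ5: p:0→1
  (5Δ to stable)
t=3 Δ0: u=0 n0=1 q=1 p=1 r=1 y=0 x=1 clk=1 z=1 v=1
  Δ1: clk:1→0
  (1Δ to stable)
t=4 Δ0: u=0 n0=1 q=1 p=1 r=1 y=0 x=1 clk=0 z=1 v=1
  Δ1: y:0→1, clk:0→1
  Δ2: p:1→0
  (2Δ to stable)
t=5 Δ0: u=0 n0=1 q=1 p=0 r=1 y=1 x=1 clk=1 z=1 v=1
  Δ1: clk:1→0
  (1Δ to stable)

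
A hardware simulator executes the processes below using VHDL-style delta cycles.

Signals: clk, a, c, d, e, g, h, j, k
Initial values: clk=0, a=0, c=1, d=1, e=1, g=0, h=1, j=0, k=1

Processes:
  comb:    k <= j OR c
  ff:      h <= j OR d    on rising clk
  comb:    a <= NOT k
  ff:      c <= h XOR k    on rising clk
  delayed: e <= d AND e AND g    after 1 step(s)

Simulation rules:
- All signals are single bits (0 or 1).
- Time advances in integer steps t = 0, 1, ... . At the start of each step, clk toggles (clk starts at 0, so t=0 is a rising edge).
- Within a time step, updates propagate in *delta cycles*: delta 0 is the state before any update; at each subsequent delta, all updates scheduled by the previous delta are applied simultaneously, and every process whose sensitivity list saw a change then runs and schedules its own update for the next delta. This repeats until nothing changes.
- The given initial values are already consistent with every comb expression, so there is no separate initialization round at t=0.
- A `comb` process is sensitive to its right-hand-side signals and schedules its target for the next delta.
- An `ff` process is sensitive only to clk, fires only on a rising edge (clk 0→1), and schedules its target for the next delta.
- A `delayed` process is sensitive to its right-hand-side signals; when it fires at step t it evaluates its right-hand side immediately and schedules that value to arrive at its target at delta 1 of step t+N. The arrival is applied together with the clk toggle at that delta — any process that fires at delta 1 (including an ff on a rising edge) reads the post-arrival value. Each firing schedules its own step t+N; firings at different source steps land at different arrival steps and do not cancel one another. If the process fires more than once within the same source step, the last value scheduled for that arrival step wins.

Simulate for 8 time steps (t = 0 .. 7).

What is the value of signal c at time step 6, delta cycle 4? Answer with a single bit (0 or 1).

1

t=0 Δ0: d=1 k=1 clk=0 j=0 h=1 e=1 g=0 c=1 a=0
  Δ1: clk:0→1
  Δ2: c:1→0
  Δ3: k:1→0
  Δ4: a:0→1
  (4Δ to stable)
t=1 Δ0: d=1 k=0 clk=1 j=0 h=1 e=1 g=0 c=0 a=1
  Δ1: clk:1→0
  (1Δ to stable)
t=2 Δ0: d=1 k=0 clk=0 j=0 h=1 e=1 g=0 c=0 a=1
  Δ1: clk:0→1
  Δ2: c:0→1
  Δ3: k:0→1
  Δ4: a:1→0
  (4Δ to stable)
t=3 Δ0: d=1 k=1 clk=1 j=0 h=1 e=1 g=0 c=1 a=0
  Δ1: clk:1→0
  (1Δ to stable)
t=4 Δ0: d=1 k=1 clk=0 j=0 h=1 e=1 g=0 c=1 a=0
  Δ1: clk:0→1
  Δ2: c:1→0
  Δ3: k:1→0
  Δ4: a:0→1
  (4Δ to stable)
t=5 Δ0: d=1 k=0 clk=1 j=0 h=1 e=1 g=0 c=0 a=1
  Δ1: clk:1→0
  (1Δ to stable)
t=6 Δ0: d=1 k=0 clk=0 j=0 h=1 e=1 g=0 c=0 a=1
  Δ1: clk:0→1
  Δ2: c:0→1
  Δ3: k:0→1
  Δ4: a:1→0
  (4Δ to stable)
t=7 Δ0: d=1 k=1 clk=1 j=0 h=1 e=1 g=0 c=1 a=0
  Δ1: clk:1→0
  (1Δ to stable)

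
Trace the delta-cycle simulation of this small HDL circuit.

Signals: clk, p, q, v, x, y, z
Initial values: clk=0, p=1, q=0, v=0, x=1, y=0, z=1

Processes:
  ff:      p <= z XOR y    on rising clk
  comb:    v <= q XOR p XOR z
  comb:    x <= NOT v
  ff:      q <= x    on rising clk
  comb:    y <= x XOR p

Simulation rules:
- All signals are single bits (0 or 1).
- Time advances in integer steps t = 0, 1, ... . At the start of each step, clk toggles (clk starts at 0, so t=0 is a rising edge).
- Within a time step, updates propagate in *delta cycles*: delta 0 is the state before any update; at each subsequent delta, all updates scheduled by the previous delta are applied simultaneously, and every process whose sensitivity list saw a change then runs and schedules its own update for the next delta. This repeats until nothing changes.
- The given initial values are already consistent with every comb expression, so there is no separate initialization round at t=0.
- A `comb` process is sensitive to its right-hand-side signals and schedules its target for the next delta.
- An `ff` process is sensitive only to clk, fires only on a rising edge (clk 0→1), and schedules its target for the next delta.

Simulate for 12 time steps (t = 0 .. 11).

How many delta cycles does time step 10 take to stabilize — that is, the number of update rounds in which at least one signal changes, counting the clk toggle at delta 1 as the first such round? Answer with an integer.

5

t0.Δ0 x=1 q=0 z=1 p=1 y=0 clk=0 v=0
t0.Δ1 x=1 q=0 z=1 p=1 y=0 clk=1 v=0
t0.Δ2 x=1 q=1 z=1 p=1 y=0 clk=1 v=0
t0.Δ3 x=1 q=1 z=1 p=1 y=0 clk=1 v=1
t0.Δ4 x=0 q=1 z=1 p=1 y=0 clk=1 v=1
t0.Δ5 x=0 q=1 z=1 p=1 y=1 clk=1 v=1
t1.Δ0 x=0 q=1 z=1 p=1 y=1 clk=1 v=1
t1.Δ1 x=0 q=1 z=1 p=1 y=1 clk=0 v=1
t2.Δ0 x=0 q=1 z=1 p=1 y=1 clk=0 v=1
t2.Δ1 x=0 q=1 z=1 p=1 y=1 clk=1 v=1
t2.Δ2 x=0 q=0 z=1 p=0 y=1 clk=1 v=1
t2.Δ3 x=0 q=0 z=1 p=0 y=0 clk=1 v=1
t3.Δ0 x=0 q=0 z=1 p=0 y=0 clk=1 v=1
t3.Δ1 x=0 q=0 z=1 p=0 y=0 clk=0 v=1
t4.Δ0 x=0 q=0 z=1 p=0 y=0 clk=0 v=1
t4.Δ1 x=0 q=0 z=1 p=0 y=0 clk=1 v=1
t4.Δ2 x=0 q=0 z=1 p=1 y=0 clk=1 v=1
t4.Δ3 x=0 q=0 z=1 p=1 y=1 clk=1 v=0
t4.Δ4 x=1 q=0 z=1 p=1 y=1 clk=1 v=0
t4.Δ5 x=1 q=0 z=1 p=1 y=0 clk=1 v=0
t5.Δ0 x=1 q=0 z=1 p=1 y=0 clk=1 v=0
t5.Δ1 x=1 q=0 z=1 p=1 y=0 clk=0 v=0
t6.Δ0 x=1 q=0 z=1 p=1 y=0 clk=0 v=0
t6.Δ1 x=1 q=0 z=1 p=1 y=0 clk=1 v=0
t6.Δ2 x=1 q=1 z=1 p=1 y=0 clk=1 v=0
t6.Δ3 x=1 q=1 z=1 p=1 y=0 clk=1 v=1
t6.Δ4 x=0 q=1 z=1 p=1 y=0 clk=1 v=1
t6.Δ5 x=0 q=1 z=1 p=1 y=1 clk=1 v=1
t7.Δ0 x=0 q=1 z=1 p=1 y=1 clk=1 v=1
t7.Δ1 x=0 q=1 z=1 p=1 y=1 clk=0 v=1
t8.Δ0 x=0 q=1 z=1 p=1 y=1 clk=0 v=1
t8.Δ1 x=0 q=1 z=1 p=1 y=1 clk=1 v=1
t8.Δ2 x=0 q=0 z=1 p=0 y=1 clk=1 v=1
t8.Δ3 x=0 q=0 z=1 p=0 y=0 clk=1 v=1
t9.Δ0 x=0 q=0 z=1 p=0 y=0 clk=1 v=1
t9.Δ1 x=0 q=0 z=1 p=0 y=0 clk=0 v=1
t10.Δ0 x=0 q=0 z=1 p=0 y=0 clk=0 v=1
t10.Δ1 x=0 q=0 z=1 p=0 y=0 clk=1 v=1
t10.Δ2 x=0 q=0 z=1 p=1 y=0 clk=1 v=1
t10.Δ3 x=0 q=0 z=1 p=1 y=1 clk=1 v=0
t10.Δ4 x=1 q=0 z=1 p=1 y=1 clk=1 v=0
t10.Δ5 x=1 q=0 z=1 p=1 y=0 clk=1 v=0
t11.Δ0 x=1 q=0 z=1 p=1 y=0 clk=1 v=0
t11.Δ1 x=1 q=0 z=1 p=1 y=0 clk=0 v=0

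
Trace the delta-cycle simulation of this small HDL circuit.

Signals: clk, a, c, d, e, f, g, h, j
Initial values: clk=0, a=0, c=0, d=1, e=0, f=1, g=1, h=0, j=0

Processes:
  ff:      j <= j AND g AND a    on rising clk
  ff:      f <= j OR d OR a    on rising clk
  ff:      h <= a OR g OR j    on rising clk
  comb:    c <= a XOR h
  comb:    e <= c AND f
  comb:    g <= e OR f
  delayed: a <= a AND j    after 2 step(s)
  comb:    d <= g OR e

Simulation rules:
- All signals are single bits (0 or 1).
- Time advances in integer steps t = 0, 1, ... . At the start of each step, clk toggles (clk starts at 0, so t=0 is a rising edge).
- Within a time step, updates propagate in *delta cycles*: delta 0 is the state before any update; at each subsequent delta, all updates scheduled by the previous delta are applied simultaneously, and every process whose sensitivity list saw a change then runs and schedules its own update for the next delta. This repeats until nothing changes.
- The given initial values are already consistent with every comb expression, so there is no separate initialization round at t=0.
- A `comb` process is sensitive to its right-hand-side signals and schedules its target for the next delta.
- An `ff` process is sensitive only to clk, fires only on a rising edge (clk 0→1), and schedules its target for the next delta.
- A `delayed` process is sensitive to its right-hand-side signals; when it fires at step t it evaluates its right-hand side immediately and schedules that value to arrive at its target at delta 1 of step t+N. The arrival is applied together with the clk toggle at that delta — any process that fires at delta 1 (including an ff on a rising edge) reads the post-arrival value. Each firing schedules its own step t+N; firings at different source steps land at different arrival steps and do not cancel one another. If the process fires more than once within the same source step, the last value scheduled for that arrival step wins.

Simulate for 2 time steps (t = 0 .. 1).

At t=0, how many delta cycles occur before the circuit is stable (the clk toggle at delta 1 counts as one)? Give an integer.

4

[bits: f,a,c,g,clk,h,d,j,e]
t=0: Δ0=100100100 Δ1=100110100 Δ2=100111100 Δ3=101111100 Δ4=101111101 | 4Δ
t=1: Δ0=101111101 Δ1=101101101 | 1Δ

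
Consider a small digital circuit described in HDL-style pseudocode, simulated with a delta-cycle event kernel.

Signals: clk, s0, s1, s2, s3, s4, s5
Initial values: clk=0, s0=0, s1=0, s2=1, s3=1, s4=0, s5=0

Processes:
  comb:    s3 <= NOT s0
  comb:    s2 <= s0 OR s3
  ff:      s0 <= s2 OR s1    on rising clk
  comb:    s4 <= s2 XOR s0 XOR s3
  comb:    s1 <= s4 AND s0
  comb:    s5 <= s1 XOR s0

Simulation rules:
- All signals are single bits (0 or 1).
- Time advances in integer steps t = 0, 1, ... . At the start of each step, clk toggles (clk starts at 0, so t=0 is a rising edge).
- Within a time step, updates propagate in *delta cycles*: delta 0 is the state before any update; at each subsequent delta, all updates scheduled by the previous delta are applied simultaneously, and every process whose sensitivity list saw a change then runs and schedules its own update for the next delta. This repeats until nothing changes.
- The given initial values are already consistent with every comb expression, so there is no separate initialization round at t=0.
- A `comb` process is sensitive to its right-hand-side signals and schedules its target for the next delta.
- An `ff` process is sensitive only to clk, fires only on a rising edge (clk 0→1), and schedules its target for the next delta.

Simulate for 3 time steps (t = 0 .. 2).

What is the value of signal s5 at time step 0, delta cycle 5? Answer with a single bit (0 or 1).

0

t0.Δ0 s1=0 s0=0 s4=0 s2=1 clk=0 s3=1 s5=0
t0.Δ1 s1=0 s0=0 s4=0 s2=1 clk=1 s3=1 s5=0
t0.Δ2 s1=0 s0=1 s4=0 s2=1 clk=1 s3=1 s5=0
t0.Δ3 s1=0 s0=1 s4=1 s2=1 clk=1 s3=0 s5=1
t0.Δ4 s1=1 s0=1 s4=0 s2=1 clk=1 s3=0 s5=1
t0.Δ5 s1=0 s0=1 s4=0 s2=1 clk=1 s3=0 s5=0
t0.Δ6 s1=0 s0=1 s4=0 s2=1 clk=1 s3=0 s5=1
t1.Δ0 s1=0 s0=1 s4=0 s2=1 clk=1 s3=0 s5=1
t1.Δ1 s1=0 s0=1 s4=0 s2=1 clk=0 s3=0 s5=1
t2.Δ0 s1=0 s0=1 s4=0 s2=1 clk=0 s3=0 s5=1
t2.Δ1 s1=0 s0=1 s4=0 s2=1 clk=1 s3=0 s5=1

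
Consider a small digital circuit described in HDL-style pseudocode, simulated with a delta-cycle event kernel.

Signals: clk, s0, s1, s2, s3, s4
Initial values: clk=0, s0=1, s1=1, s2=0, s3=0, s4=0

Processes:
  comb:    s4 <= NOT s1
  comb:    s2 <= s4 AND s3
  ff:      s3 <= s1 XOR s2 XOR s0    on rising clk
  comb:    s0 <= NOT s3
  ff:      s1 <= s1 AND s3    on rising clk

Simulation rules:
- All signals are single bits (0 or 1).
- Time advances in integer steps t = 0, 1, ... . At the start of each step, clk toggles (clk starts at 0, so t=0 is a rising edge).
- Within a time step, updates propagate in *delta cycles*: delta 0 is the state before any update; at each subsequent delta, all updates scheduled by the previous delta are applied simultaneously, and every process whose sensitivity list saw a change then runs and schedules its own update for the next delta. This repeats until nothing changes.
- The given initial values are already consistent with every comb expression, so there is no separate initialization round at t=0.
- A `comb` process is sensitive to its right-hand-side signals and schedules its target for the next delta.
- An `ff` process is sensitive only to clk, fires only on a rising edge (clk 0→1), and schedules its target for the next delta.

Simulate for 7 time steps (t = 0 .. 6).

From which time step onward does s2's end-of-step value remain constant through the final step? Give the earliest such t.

[bits: s2,clk,s3,s1,s4,s0]
t=0: Δ0=000101 Δ1=010101 Δ2=010001 Δ3=010011 | 3Δ
t=1: Δ0=010011 Δ1=000011 | 1Δ
t=2: Δ0=000011 Δ1=010011 Δ2=011011 Δ3=111010 | 3Δ
t=3: Δ0=111010 Δ1=101010 | 1Δ
t=4: Δ0=101010 Δ1=111010 | 1Δ
t=5: Δ0=111010 Δ1=101010 | 1Δ
t=6: Δ0=101010 Δ1=111010 | 1Δ

2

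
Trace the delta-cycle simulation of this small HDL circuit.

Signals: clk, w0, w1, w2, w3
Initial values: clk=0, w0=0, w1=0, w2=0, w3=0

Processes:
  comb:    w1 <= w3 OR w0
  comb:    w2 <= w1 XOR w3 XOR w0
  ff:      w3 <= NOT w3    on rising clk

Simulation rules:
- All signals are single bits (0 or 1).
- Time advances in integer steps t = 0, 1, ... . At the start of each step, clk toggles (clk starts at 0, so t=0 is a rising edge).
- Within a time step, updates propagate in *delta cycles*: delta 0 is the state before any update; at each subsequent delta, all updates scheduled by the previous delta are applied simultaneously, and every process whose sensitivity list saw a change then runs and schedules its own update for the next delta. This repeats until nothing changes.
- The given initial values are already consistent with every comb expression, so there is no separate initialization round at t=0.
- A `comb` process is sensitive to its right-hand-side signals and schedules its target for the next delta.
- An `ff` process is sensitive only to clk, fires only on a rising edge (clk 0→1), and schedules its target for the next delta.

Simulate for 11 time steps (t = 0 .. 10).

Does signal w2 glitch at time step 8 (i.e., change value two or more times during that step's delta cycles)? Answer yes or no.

yes

t0.Δ0 w1=0 clk=0 w2=0 w0=0 w3=0
t0.Δ1 w1=0 clk=1 w2=0 w0=0 w3=0
t0.Δ2 w1=0 clk=1 w2=0 w0=0 w3=1
t0.Δ3 w1=1 clk=1 w2=1 w0=0 w3=1
t0.Δ4 w1=1 clk=1 w2=0 w0=0 w3=1
t1.Δ0 w1=1 clk=1 w2=0 w0=0 w3=1
t1.Δ1 w1=1 clk=0 w2=0 w0=0 w3=1
t2.Δ0 w1=1 clk=0 w2=0 w0=0 w3=1
t2.Δ1 w1=1 clk=1 w2=0 w0=0 w3=1
t2.Δ2 w1=1 clk=1 w2=0 w0=0 w3=0
t2.Δ3 w1=0 clk=1 w2=1 w0=0 w3=0
t2.Δ4 w1=0 clk=1 w2=0 w0=0 w3=0
t3.Δ0 w1=0 clk=1 w2=0 w0=0 w3=0
t3.Δ1 w1=0 clk=0 w2=0 w0=0 w3=0
t4.Δ0 w1=0 clk=0 w2=0 w0=0 w3=0
t4.Δ1 w1=0 clk=1 w2=0 w0=0 w3=0
t4.Δ2 w1=0 clk=1 w2=0 w0=0 w3=1
t4.Δ3 w1=1 clk=1 w2=1 w0=0 w3=1
t4.Δ4 w1=1 clk=1 w2=0 w0=0 w3=1
t5.Δ0 w1=1 clk=1 w2=0 w0=0 w3=1
t5.Δ1 w1=1 clk=0 w2=0 w0=0 w3=1
t6.Δ0 w1=1 clk=0 w2=0 w0=0 w3=1
t6.Δ1 w1=1 clk=1 w2=0 w0=0 w3=1
t6.Δ2 w1=1 clk=1 w2=0 w0=0 w3=0
t6.Δ3 w1=0 clk=1 w2=1 w0=0 w3=0
t6.Δ4 w1=0 clk=1 w2=0 w0=0 w3=0
t7.Δ0 w1=0 clk=1 w2=0 w0=0 w3=0
t7.Δ1 w1=0 clk=0 w2=0 w0=0 w3=0
t8.Δ0 w1=0 clk=0 w2=0 w0=0 w3=0
t8.Δ1 w1=0 clk=1 w2=0 w0=0 w3=0
t8.Δ2 w1=0 clk=1 w2=0 w0=0 w3=1
t8.Δ3 w1=1 clk=1 w2=1 w0=0 w3=1
t8.Δ4 w1=1 clk=1 w2=0 w0=0 w3=1
t9.Δ0 w1=1 clk=1 w2=0 w0=0 w3=1
t9.Δ1 w1=1 clk=0 w2=0 w0=0 w3=1
t10.Δ0 w1=1 clk=0 w2=0 w0=0 w3=1
t10.Δ1 w1=1 clk=1 w2=0 w0=0 w3=1
t10.Δ2 w1=1 clk=1 w2=0 w0=0 w3=0
t10.Δ3 w1=0 clk=1 w2=1 w0=0 w3=0
t10.Δ4 w1=0 clk=1 w2=0 w0=0 w3=0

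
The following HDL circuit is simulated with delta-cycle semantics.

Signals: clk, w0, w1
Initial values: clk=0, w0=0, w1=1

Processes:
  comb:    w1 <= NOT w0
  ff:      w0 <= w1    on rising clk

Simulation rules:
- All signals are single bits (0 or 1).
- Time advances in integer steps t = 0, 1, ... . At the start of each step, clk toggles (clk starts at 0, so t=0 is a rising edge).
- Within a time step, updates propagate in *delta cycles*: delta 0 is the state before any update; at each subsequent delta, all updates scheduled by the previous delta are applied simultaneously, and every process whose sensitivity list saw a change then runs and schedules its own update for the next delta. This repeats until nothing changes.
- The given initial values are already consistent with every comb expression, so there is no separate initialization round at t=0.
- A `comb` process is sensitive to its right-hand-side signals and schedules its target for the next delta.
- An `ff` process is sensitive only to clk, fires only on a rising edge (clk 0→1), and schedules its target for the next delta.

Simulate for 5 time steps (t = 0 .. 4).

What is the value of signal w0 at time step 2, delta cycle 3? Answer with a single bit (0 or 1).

0

[bits: w0,clk,w1]
t=0: Δ0=001 Δ1=011 Δ2=111 Δ3=110 | 3Δ
t=1: Δ0=110 Δ1=100 | 1Δ
t=2: Δ0=100 Δ1=110 Δ2=010 Δ3=011 | 3Δ
t=3: Δ0=011 Δ1=001 | 1Δ
t=4: Δ0=001 Δ1=011 Δ2=111 Δ3=110 | 3Δ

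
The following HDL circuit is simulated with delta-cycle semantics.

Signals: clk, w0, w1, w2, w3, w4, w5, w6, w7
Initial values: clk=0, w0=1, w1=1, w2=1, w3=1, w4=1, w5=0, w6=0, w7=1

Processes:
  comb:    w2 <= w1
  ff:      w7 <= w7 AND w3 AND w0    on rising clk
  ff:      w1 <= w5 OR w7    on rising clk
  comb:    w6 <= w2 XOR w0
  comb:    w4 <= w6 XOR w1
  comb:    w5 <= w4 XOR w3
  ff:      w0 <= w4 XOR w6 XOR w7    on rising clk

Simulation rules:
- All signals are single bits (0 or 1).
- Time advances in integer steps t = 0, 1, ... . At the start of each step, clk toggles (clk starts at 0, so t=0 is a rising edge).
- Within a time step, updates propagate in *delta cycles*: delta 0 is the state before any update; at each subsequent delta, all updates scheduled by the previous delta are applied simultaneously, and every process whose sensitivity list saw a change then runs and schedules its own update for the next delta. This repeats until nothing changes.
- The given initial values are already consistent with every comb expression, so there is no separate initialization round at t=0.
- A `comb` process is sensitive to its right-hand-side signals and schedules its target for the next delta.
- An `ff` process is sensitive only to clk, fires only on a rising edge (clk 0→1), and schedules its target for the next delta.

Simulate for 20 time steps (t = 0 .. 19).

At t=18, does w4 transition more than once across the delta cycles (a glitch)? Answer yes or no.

yes

[bits: w7,w6,w0,w5,w1,w2,w4,clk,w3]
t=0: Δ0=101011101 Δ1=101011111 Δ2=100011111 Δ3=110011111 Δ4=110011011 Δ5=110111011 | 5Δ
t=1: Δ0=110111011 Δ1=110111001 | 1Δ
t=2: Δ0=110111001 Δ1=110111011 Δ2=010111011 | 2Δ
t=3: Δ0=010111011 Δ1=010111001 | 1Δ
t=4: Δ0=010111001 Δ1=010111011 Δ2=011111011 Δ3=001111011 Δ4=001111111 Δ5=001011111 | 5Δ
t=5: Δ0=001011111 Δ1=001011101 | 1Δ
t=6: Δ0=001011101 Δ1=001011111 Δ2=001001111 Δ3=001000011 Δ4=011100011 Δ5=011100111 Δ6=011000111 | 6Δ
t=7: Δ0=011000111 Δ1=011000101 | 1Δ
t=8: Δ0=011000101 Δ1=011000111 Δ2=010000111 Δ3=000000111 Δ4=000000011 Δ5=000100011 | 5Δ
t=9: Δ0=000100011 Δ1=000100001 | 1Δ
t=10: Δ0=000100001 Δ1=000100011 Δ2=000110011 Δ3=000111111 Δ4=010011111 Δ5=010011011 Δ6=010111011 | 6Δ
t=11: Δ0=010111011 Δ1=010111001 | 1Δ
t=12: Δ0=010111001 Δ1=010111011 Δ2=011111011 Δ3=001111011 Δ4=001111111 Δ5=001011111 | 5Δ
t=13: Δ0=001011111 Δ1=001011101 | 1Δ
t=14: Δ0=001011101 Δ1=001011111 Δ2=001001111 Δ3=001000011 Δ4=011100011 Δ5=011100111 Δ6=011000111 | 6Δ
t=15: Δ0=011000111 Δ1=011000101 | 1Δ
t=16: Δ0=011000101 Δ1=011000111 Δ2=010000111 Δ3=000000111 Δ4=000000011 Δ5=000100011 | 5Δ
t=17: Δ0=000100011 Δ1=000100001 | 1Δ
t=18: Δ0=000100001 Δ1=000100011 Δ2=000110011 Δ3=000111111 Δ4=010011111 Δ5=010011011 Δ6=010111011 | 6Δ
t=19: Δ0=010111011 Δ1=010111001 | 1Δ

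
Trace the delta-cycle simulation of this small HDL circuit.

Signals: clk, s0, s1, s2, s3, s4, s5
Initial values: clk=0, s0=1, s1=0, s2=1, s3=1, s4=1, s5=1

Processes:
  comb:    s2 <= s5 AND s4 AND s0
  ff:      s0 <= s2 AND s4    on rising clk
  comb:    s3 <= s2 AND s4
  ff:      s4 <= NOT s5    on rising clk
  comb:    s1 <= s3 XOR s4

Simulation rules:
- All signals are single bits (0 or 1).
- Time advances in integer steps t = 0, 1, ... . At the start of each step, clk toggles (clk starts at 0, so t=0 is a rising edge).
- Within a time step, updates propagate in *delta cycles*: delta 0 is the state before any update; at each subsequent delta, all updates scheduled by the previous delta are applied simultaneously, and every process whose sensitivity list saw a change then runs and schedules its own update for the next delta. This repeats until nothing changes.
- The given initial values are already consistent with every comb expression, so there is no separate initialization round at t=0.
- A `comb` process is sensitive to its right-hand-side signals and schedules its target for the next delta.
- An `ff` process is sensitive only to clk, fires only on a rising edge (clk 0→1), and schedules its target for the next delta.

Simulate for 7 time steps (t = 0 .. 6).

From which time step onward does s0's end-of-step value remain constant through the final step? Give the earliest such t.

t=0 Δ0: s4=1 s1=0 s0=1 s3=1 clk=0 s2=1 s5=1
  Δ1: clk:0→1
  Δ2: s4:1→0
  Δ3: s1:0→1, s3:1→0, s2:1→0
  Δ4: s1:1→0
  (4Δ to stable)
t=1 Δ0: s4=0 s1=0 s0=1 s3=0 clk=1 s2=0 s5=1
  Δ1: clk:1→0
  (1Δ to stable)
t=2 Δ0: s4=0 s1=0 s0=1 s3=0 clk=0 s2=0 s5=1
  Δ1: clk:0→1
  Δ2: s0:1→0
  (2Δ to stable)
t=3 Δ0: s4=0 s1=0 s0=0 s3=0 clk=1 s2=0 s5=1
  Δ1: clk:1→0
  (1Δ to stable)
t=4 Δ0: s4=0 s1=0 s0=0 s3=0 clk=0 s2=0 s5=1
  Δ1: clk:0→1
  (1Δ to stable)
t=5 Δ0: s4=0 s1=0 s0=0 s3=0 clk=1 s2=0 s5=1
  Δ1: clk:1→0
  (1Δ to stable)
t=6 Δ0: s4=0 s1=0 s0=0 s3=0 clk=0 s2=0 s5=1
  Δ1: clk:0→1
  (1Δ to stable)

2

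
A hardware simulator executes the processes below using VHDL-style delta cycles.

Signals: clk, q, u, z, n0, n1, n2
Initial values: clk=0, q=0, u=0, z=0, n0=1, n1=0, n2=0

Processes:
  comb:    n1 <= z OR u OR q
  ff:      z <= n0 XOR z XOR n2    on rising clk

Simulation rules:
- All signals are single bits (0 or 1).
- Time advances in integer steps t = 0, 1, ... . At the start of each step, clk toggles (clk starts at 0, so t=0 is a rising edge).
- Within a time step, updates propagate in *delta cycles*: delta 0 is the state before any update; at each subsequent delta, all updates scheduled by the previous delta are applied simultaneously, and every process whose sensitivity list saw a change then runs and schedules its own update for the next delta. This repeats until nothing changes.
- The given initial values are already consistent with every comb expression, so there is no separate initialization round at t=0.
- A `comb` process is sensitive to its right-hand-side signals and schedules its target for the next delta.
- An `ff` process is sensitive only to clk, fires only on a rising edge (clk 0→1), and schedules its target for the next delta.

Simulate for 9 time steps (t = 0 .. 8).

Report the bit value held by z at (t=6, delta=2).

t0.Δ0 q=0 u=0 n1=0 n2=0 clk=0 z=0 n0=1
t0.Δ1 q=0 u=0 n1=0 n2=0 clk=1 z=0 n0=1
t0.Δ2 q=0 u=0 n1=0 n2=0 clk=1 z=1 n0=1
t0.Δ3 q=0 u=0 n1=1 n2=0 clk=1 z=1 n0=1
t1.Δ0 q=0 u=0 n1=1 n2=0 clk=1 z=1 n0=1
t1.Δ1 q=0 u=0 n1=1 n2=0 clk=0 z=1 n0=1
t2.Δ0 q=0 u=0 n1=1 n2=0 clk=0 z=1 n0=1
t2.Δ1 q=0 u=0 n1=1 n2=0 clk=1 z=1 n0=1
t2.Δ2 q=0 u=0 n1=1 n2=0 clk=1 z=0 n0=1
t2.Δ3 q=0 u=0 n1=0 n2=0 clk=1 z=0 n0=1
t3.Δ0 q=0 u=0 n1=0 n2=0 clk=1 z=0 n0=1
t3.Δ1 q=0 u=0 n1=0 n2=0 clk=0 z=0 n0=1
t4.Δ0 q=0 u=0 n1=0 n2=0 clk=0 z=0 n0=1
t4.Δ1 q=0 u=0 n1=0 n2=0 clk=1 z=0 n0=1
t4.Δ2 q=0 u=0 n1=0 n2=0 clk=1 z=1 n0=1
t4.Δ3 q=0 u=0 n1=1 n2=0 clk=1 z=1 n0=1
t5.Δ0 q=0 u=0 n1=1 n2=0 clk=1 z=1 n0=1
t5.Δ1 q=0 u=0 n1=1 n2=0 clk=0 z=1 n0=1
t6.Δ0 q=0 u=0 n1=1 n2=0 clk=0 z=1 n0=1
t6.Δ1 q=0 u=0 n1=1 n2=0 clk=1 z=1 n0=1
t6.Δ2 q=0 u=0 n1=1 n2=0 clk=1 z=0 n0=1
t6.Δ3 q=0 u=0 n1=0 n2=0 clk=1 z=0 n0=1
t7.Δ0 q=0 u=0 n1=0 n2=0 clk=1 z=0 n0=1
t7.Δ1 q=0 u=0 n1=0 n2=0 clk=0 z=0 n0=1
t8.Δ0 q=0 u=0 n1=0 n2=0 clk=0 z=0 n0=1
t8.Δ1 q=0 u=0 n1=0 n2=0 clk=1 z=0 n0=1
t8.Δ2 q=0 u=0 n1=0 n2=0 clk=1 z=1 n0=1
t8.Δ3 q=0 u=0 n1=1 n2=0 clk=1 z=1 n0=1

0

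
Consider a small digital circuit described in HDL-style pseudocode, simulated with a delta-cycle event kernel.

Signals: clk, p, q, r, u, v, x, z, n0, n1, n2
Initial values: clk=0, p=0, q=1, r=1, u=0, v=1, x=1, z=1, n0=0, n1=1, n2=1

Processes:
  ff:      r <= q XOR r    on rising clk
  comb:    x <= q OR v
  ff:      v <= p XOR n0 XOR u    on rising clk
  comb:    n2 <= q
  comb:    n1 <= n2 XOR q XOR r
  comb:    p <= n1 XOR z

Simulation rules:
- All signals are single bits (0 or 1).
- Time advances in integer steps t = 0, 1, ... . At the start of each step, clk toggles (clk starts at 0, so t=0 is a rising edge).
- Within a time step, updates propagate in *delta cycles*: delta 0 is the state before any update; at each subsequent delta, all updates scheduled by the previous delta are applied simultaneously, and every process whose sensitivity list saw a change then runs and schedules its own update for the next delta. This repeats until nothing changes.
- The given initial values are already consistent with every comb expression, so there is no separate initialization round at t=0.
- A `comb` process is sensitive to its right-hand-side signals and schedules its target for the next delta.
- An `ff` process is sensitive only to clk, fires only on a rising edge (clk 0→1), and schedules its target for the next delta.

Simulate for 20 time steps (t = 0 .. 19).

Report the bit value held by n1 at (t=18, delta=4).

t=0 Δ0: n0=0 clk=0 q=1 x=1 u=0 n1=1 z=1 p=0 r=1 n2=1 v=1
  Δ1: clk:0→1
  Δ2: r:1→0, v:1→0
  Δ3: n1:1→0
  Δ4: p:0→1
  (4Δ to stable)
t=1 Δ0: n0=0 clk=1 q=1 x=1 u=0 n1=0 z=1 p=1 r=0 n2=1 v=0
  Δ1: clk:1→0
  (1Δ to stable)
t=2 Δ0: n0=0 clk=0 q=1 x=1 u=0 n1=0 z=1 p=1 r=0 n2=1 v=0
  Δ1: clk:0→1
  Δ2: r:0→1, v:0→1
  Δ3: n1:0→1
  Δ4: p:1→0
  (4Δ to stable)
t=3 Δ0: n0=0 clk=1 q=1 x=1 u=0 n1=1 z=1 p=0 r=1 n2=1 v=1
  Δ1: clk:1→0
  (1Δ to stable)
t=4 Δ0: n0=0 clk=0 q=1 x=1 u=0 n1=1 z=1 p=0 r=1 n2=1 v=1
  Δ1: clk:0→1
  Δ2: r:1→0, v:1→0
  Δ3: n1:1→0
  Δ4: p:0→1
  (4Δ to stable)
t=5 Δ0: n0=0 clk=1 q=1 x=1 u=0 n1=0 z=1 p=1 r=0 n2=1 v=0
  Δ1: clk:1→0
  (1Δ to stable)
t=6 Δ0: n0=0 clk=0 q=1 x=1 u=0 n1=0 z=1 p=1 r=0 n2=1 v=0
  Δ1: clk:0→1
  Δ2: r:0→1, v:0→1
  Δ3: n1:0→1
  Δ4: p:1→0
  (4Δ to stable)
t=7 Δ0: n0=0 clk=1 q=1 x=1 u=0 n1=1 z=1 p=0 r=1 n2=1 v=1
  Δ1: clk:1→0
  (1Δ to stable)
t=8 Δ0: n0=0 clk=0 q=1 x=1 u=0 n1=1 z=1 p=0 r=1 n2=1 v=1
  Δ1: clk:0→1
  Δ2: r:1→0, v:1→0
  Δ3: n1:1→0
  Δ4: p:0→1
  (4Δ to stable)
t=9 Δ0: n0=0 clk=1 q=1 x=1 u=0 n1=0 z=1 p=1 r=0 n2=1 v=0
  Δ1: clk:1→0
  (1Δ to stable)
t=10 Δ0: n0=0 clk=0 q=1 x=1 u=0 n1=0 z=1 p=1 r=0 n2=1 v=0
  Δ1: clk:0→1
  Δ2: r:0→1, v:0→1
  Δ3: n1:0→1
  Δ4: p:1→0
  (4Δ to stable)
t=11 Δ0: n0=0 clk=1 q=1 x=1 u=0 n1=1 z=1 p=0 r=1 n2=1 v=1
  Δ1: clk:1→0
  (1Δ to stable)
t=12 Δ0: n0=0 clk=0 q=1 x=1 u=0 n1=1 z=1 p=0 r=1 n2=1 v=1
  Δ1: clk:0→1
  Δ2: r:1→0, v:1→0
  Δ3: n1:1→0
  Δ4: p:0→1
  (4Δ to stable)
t=13 Δ0: n0=0 clk=1 q=1 x=1 u=0 n1=0 z=1 p=1 r=0 n2=1 v=0
  Δ1: clk:1→0
  (1Δ to stable)
t=14 Δ0: n0=0 clk=0 q=1 x=1 u=0 n1=0 z=1 p=1 r=0 n2=1 v=0
  Δ1: clk:0→1
  Δ2: r:0→1, v:0→1
  Δ3: n1:0→1
  Δ4: p:1→0
  (4Δ to stable)
t=15 Δ0: n0=0 clk=1 q=1 x=1 u=0 n1=1 z=1 p=0 r=1 n2=1 v=1
  Δ1: clk:1→0
  (1Δ to stable)
t=16 Δ0: n0=0 clk=0 q=1 x=1 u=0 n1=1 z=1 p=0 r=1 n2=1 v=1
  Δ1: clk:0→1
  Δ2: r:1→0, v:1→0
  Δ3: n1:1→0
  Δ4: p:0→1
  (4Δ to stable)
t=17 Δ0: n0=0 clk=1 q=1 x=1 u=0 n1=0 z=1 p=1 r=0 n2=1 v=0
  Δ1: clk:1→0
  (1Δ to stable)
t=18 Δ0: n0=0 clk=0 q=1 x=1 u=0 n1=0 z=1 p=1 r=0 n2=1 v=0
  Δ1: clk:0→1
  Δ2: r:0→1, v:0→1
  Δ3: n1:0→1
  Δ4: p:1→0
  (4Δ to stable)
t=19 Δ0: n0=0 clk=1 q=1 x=1 u=0 n1=1 z=1 p=0 r=1 n2=1 v=1
  Δ1: clk:1→0
  (1Δ to stable)

1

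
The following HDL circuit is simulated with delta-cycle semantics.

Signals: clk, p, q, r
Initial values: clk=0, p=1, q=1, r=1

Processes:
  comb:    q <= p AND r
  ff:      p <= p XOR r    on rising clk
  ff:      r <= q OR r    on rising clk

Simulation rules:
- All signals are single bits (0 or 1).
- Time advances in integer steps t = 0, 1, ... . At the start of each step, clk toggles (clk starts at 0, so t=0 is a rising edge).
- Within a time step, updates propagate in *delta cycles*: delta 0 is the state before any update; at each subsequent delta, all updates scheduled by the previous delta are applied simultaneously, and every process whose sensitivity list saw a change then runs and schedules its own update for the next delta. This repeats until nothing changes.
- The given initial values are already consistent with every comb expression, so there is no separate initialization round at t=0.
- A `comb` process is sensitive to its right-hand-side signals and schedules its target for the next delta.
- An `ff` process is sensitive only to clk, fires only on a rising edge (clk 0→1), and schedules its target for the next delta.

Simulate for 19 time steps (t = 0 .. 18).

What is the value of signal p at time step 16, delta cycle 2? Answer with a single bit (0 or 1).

[bits: p,clk,q,r]
t=0: Δ0=1011 Δ1=1111 Δ2=0111 Δ3=0101 | 3Δ
t=1: Δ0=0101 Δ1=0001 | 1Δ
t=2: Δ0=0001 Δ1=0101 Δ2=1101 Δ3=1111 | 3Δ
t=3: Δ0=1111 Δ1=1011 | 1Δ
t=4: Δ0=1011 Δ1=1111 Δ2=0111 Δ3=0101 | 3Δ
t=5: Δ0=0101 Δ1=0001 | 1Δ
t=6: Δ0=0001 Δ1=0101 Δ2=1101 Δ3=1111 | 3Δ
t=7: Δ0=1111 Δ1=1011 | 1Δ
t=8: Δ0=1011 Δ1=1111 Δ2=0111 Δ3=0101 | 3Δ
t=9: Δ0=0101 Δ1=0001 | 1Δ
t=10: Δ0=0001 Δ1=0101 Δ2=1101 Δ3=1111 | 3Δ
t=11: Δ0=1111 Δ1=1011 | 1Δ
t=12: Δ0=1011 Δ1=1111 Δ2=0111 Δ3=0101 | 3Δ
t=13: Δ0=0101 Δ1=0001 | 1Δ
t=14: Δ0=0001 Δ1=0101 Δ2=1101 Δ3=1111 | 3Δ
t=15: Δ0=1111 Δ1=1011 | 1Δ
t=16: Δ0=1011 Δ1=1111 Δ2=0111 Δ3=0101 | 3Δ
t=17: Δ0=0101 Δ1=0001 | 1Δ
t=18: Δ0=0001 Δ1=0101 Δ2=1101 Δ3=1111 | 3Δ

0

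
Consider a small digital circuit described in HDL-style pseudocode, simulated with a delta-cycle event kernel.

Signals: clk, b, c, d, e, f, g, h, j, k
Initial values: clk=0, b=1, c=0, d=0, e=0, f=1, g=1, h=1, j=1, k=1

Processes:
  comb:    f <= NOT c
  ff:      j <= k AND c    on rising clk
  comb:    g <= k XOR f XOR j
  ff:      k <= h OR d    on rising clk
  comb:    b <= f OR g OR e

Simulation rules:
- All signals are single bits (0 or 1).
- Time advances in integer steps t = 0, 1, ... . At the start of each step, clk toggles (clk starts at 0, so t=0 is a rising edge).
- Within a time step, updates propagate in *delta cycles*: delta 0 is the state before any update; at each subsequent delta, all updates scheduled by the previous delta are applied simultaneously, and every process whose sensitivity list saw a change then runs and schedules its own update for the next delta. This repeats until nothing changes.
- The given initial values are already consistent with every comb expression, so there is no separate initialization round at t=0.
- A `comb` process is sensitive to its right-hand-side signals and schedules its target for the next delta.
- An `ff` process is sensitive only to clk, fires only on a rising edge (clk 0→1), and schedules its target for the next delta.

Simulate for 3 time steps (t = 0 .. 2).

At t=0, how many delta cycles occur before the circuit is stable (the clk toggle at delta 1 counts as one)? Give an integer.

t0.Δ0 b=1 j=1 g=1 h=1 d=0 f=1 e=0 k=1 c=0 clk=0
t0.Δ1 b=1 j=1 g=1 h=1 d=0 f=1 e=0 k=1 c=0 clk=1
t0.Δ2 b=1 j=0 g=1 h=1 d=0 f=1 e=0 k=1 c=0 clk=1
t0.Δ3 b=1 j=0 g=0 h=1 d=0 f=1 e=0 k=1 c=0 clk=1
t1.Δ0 b=1 j=0 g=0 h=1 d=0 f=1 e=0 k=1 c=0 clk=1
t1.Δ1 b=1 j=0 g=0 h=1 d=0 f=1 e=0 k=1 c=0 clk=0
t2.Δ0 b=1 j=0 g=0 h=1 d=0 f=1 e=0 k=1 c=0 clk=0
t2.Δ1 b=1 j=0 g=0 h=1 d=0 f=1 e=0 k=1 c=0 clk=1

3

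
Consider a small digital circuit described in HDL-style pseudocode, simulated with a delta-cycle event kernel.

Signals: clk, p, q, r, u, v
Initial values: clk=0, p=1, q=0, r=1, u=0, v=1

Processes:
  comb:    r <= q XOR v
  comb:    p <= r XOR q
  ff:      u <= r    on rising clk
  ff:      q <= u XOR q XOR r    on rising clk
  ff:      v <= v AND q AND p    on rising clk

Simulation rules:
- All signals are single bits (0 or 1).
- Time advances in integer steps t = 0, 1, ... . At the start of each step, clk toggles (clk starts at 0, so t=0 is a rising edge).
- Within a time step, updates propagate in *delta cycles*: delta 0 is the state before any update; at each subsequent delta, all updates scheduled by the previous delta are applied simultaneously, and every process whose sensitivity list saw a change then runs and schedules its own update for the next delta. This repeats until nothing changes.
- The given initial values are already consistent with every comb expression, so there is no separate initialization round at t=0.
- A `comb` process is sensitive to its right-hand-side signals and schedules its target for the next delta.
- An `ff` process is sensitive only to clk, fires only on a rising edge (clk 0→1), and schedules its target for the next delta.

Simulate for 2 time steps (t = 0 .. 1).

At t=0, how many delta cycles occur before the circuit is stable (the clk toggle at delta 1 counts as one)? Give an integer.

[bits: v,q,clk,r,u,p]
t=0: Δ0=100101 Δ1=101101 Δ2=011111 Δ3=011110 | 3Δ
t=1: Δ0=011110 Δ1=010110 | 1Δ

3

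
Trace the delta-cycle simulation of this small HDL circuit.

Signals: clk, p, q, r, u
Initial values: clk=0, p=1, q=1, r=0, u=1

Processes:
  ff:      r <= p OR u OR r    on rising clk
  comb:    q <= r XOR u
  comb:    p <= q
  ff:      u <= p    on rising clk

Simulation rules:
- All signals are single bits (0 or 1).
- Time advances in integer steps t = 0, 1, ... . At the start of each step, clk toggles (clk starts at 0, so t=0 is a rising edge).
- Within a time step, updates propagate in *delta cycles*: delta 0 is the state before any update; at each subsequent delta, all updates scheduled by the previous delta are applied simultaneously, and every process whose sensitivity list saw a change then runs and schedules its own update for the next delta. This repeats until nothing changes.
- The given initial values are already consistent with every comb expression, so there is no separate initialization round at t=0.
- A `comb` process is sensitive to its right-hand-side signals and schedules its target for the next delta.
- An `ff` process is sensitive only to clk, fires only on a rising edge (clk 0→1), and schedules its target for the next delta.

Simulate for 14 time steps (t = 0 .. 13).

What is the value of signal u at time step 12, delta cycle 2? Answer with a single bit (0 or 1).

t0.Δ0 p=1 q=1 u=1 r=0 clk=0
t0.Δ1 p=1 q=1 u=1 r=0 clk=1
t0.Δ2 p=1 q=1 u=1 r=1 clk=1
t0.Δ3 p=1 q=0 u=1 r=1 clk=1
t0.Δ4 p=0 q=0 u=1 r=1 clk=1
t1.Δ0 p=0 q=0 u=1 r=1 clk=1
t1.Δ1 p=0 q=0 u=1 r=1 clk=0
t2.Δ0 p=0 q=0 u=1 r=1 clk=0
t2.Δ1 p=0 q=0 u=1 r=1 clk=1
t2.Δ2 p=0 q=0 u=0 r=1 clk=1
t2.Δ3 p=0 q=1 u=0 r=1 clk=1
t2.Δ4 p=1 q=1 u=0 r=1 clk=1
t3.Δ0 p=1 q=1 u=0 r=1 clk=1
t3.Δ1 p=1 q=1 u=0 r=1 clk=0
t4.Δ0 p=1 q=1 u=0 r=1 clk=0
t4.Δ1 p=1 q=1 u=0 r=1 clk=1
t4.Δ2 p=1 q=1 u=1 r=1 clk=1
t4.Δ3 p=1 q=0 u=1 r=1 clk=1
t4.Δ4 p=0 q=0 u=1 r=1 clk=1
t5.Δ0 p=0 q=0 u=1 r=1 clk=1
t5.Δ1 p=0 q=0 u=1 r=1 clk=0
t6.Δ0 p=0 q=0 u=1 r=1 clk=0
t6.Δ1 p=0 q=0 u=1 r=1 clk=1
t6.Δ2 p=0 q=0 u=0 r=1 clk=1
t6.Δ3 p=0 q=1 u=0 r=1 clk=1
t6.Δ4 p=1 q=1 u=0 r=1 clk=1
t7.Δ0 p=1 q=1 u=0 r=1 clk=1
t7.Δ1 p=1 q=1 u=0 r=1 clk=0
t8.Δ0 p=1 q=1 u=0 r=1 clk=0
t8.Δ1 p=1 q=1 u=0 r=1 clk=1
t8.Δ2 p=1 q=1 u=1 r=1 clk=1
t8.Δ3 p=1 q=0 u=1 r=1 clk=1
t8.Δ4 p=0 q=0 u=1 r=1 clk=1
t9.Δ0 p=0 q=0 u=1 r=1 clk=1
t9.Δ1 p=0 q=0 u=1 r=1 clk=0
t10.Δ0 p=0 q=0 u=1 r=1 clk=0
t10.Δ1 p=0 q=0 u=1 r=1 clk=1
t10.Δ2 p=0 q=0 u=0 r=1 clk=1
t10.Δ3 p=0 q=1 u=0 r=1 clk=1
t10.Δ4 p=1 q=1 u=0 r=1 clk=1
t11.Δ0 p=1 q=1 u=0 r=1 clk=1
t11.Δ1 p=1 q=1 u=0 r=1 clk=0
t12.Δ0 p=1 q=1 u=0 r=1 clk=0
t12.Δ1 p=1 q=1 u=0 r=1 clk=1
t12.Δ2 p=1 q=1 u=1 r=1 clk=1
t12.Δ3 p=1 q=0 u=1 r=1 clk=1
t12.Δ4 p=0 q=0 u=1 r=1 clk=1
t13.Δ0 p=0 q=0 u=1 r=1 clk=1
t13.Δ1 p=0 q=0 u=1 r=1 clk=0

1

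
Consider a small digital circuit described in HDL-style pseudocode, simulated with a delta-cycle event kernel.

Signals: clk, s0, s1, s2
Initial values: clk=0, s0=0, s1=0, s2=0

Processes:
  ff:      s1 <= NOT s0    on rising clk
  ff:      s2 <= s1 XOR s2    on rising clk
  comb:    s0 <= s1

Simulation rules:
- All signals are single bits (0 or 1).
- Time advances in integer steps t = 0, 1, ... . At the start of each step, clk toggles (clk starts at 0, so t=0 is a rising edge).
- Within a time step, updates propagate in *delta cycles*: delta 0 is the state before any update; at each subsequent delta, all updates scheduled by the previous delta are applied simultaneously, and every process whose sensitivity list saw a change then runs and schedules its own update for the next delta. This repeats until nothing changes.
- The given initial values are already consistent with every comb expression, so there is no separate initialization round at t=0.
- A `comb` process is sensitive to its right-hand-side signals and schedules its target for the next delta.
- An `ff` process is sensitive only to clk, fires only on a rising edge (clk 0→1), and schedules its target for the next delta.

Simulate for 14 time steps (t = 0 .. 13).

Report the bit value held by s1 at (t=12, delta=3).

1

t=0 Δ0: s1=0 s2=0 s0=0 clk=0
  Δ1: clk:0→1
  Δ2: s1:0→1
  Δ3: s0:0→1
  (3Δ to stable)
t=1 Δ0: s1=1 s2=0 s0=1 clk=1
  Δ1: clk:1→0
  (1Δ to stable)
t=2 Δ0: s1=1 s2=0 s0=1 clk=0
  Δ1: clk:0→1
  Δ2: s1:1→0, s2:0→1
  Δ3: s0:1→0
  (3Δ to stable)
t=3 Δ0: s1=0 s2=1 s0=0 clk=1
  Δ1: clk:1→0
  (1Δ to stable)
t=4 Δ0: s1=0 s2=1 s0=0 clk=0
  Δ1: clk:0→1
  Δ2: s1:0→1
  Δ3: s0:0→1
  (3Δ to stable)
t=5 Δ0: s1=1 s2=1 s0=1 clk=1
  Δ1: clk:1→0
  (1Δ to stable)
t=6 Δ0: s1=1 s2=1 s0=1 clk=0
  Δ1: clk:0→1
  Δ2: s1:1→0, s2:1→0
  Δ3: s0:1→0
  (3Δ to stable)
t=7 Δ0: s1=0 s2=0 s0=0 clk=1
  Δ1: clk:1→0
  (1Δ to stable)
t=8 Δ0: s1=0 s2=0 s0=0 clk=0
  Δ1: clk:0→1
  Δ2: s1:0→1
  Δ3: s0:0→1
  (3Δ to stable)
t=9 Δ0: s1=1 s2=0 s0=1 clk=1
  Δ1: clk:1→0
  (1Δ to stable)
t=10 Δ0: s1=1 s2=0 s0=1 clk=0
  Δ1: clk:0→1
  Δ2: s1:1→0, s2:0→1
  Δ3: s0:1→0
  (3Δ to stable)
t=11 Δ0: s1=0 s2=1 s0=0 clk=1
  Δ1: clk:1→0
  (1Δ to stable)
t=12 Δ0: s1=0 s2=1 s0=0 clk=0
  Δ1: clk:0→1
  Δ2: s1:0→1
  Δ3: s0:0→1
  (3Δ to stable)
t=13 Δ0: s1=1 s2=1 s0=1 clk=1
  Δ1: clk:1→0
  (1Δ to stable)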